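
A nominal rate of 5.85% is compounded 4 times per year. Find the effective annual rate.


Formula: EAR = (1 + r/m)^m - 1
Period rate: r/m = 0.0585 / 4 = 0.014625
Compounding: (1 + 0.014625)^4 = 1.059796
EAR = 1.059796 - 1 = 0.059796

0.059796


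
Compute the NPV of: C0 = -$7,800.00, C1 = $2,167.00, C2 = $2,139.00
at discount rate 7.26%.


Formula: NPV = C0 + C1/(1+r) + C2/(1+r)^2
Discount C1: $2,167.00 / (1 + 0.0726) = $2,020.32
Discount C2: $2,139.00 / (1 + 0.0726)^2 = $1,859.24
NPV = -$7,800.00 + $2,020.32 + $1,859.24 = -$3,920.44

-$3,920.44


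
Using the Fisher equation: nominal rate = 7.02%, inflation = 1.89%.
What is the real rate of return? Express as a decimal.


Formula: (1 + r_real) = (1 + r_nom) / (1 + inflation)
Substituting: (1 + r_real) = 1.0702 / 1.0189
(1 + r_real) = 1.050348
r_real = 1.050348 - 1 = 0.050348

0.050348


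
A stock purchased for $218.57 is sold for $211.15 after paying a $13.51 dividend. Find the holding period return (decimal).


Formula: HPR = (P1 - P0 + D) / P0
Gain: $211.15 - $218.57 + $13.51 = $6.09
HPR = $6.09 / $218.57 = 0.0279

0.0279


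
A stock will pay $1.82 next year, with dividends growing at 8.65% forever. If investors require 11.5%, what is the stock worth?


Formula: P = D1 / (r - g)
Spread: r - g = 0.115 - 0.0865 = 0.0285
Substituting: P = $1.82 / 0.0285
P = $63.86

$63.86


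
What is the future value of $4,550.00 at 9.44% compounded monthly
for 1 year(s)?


Formula: FV = P * (1 + r/m)^(m*t)
Period rate: r/m = 0.0944 / 12 = 0.007867
Total periods: m*t = 12 * 1 = 12
Growth factor: (1 + 0.007867)^12 = 1.098593
FV = $4,550.00 * 1.098593 = $4,998.60

$4,998.60


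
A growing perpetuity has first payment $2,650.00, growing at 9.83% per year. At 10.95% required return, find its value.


Formula: PV = C / (r - g)
Spread: r - g = 0.1095 - 0.0983 = 0.0112
Substituting: PV = $2,650.00 / 0.0112
PV = $236,607.14

$236,607.14


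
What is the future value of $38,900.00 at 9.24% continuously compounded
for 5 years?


Formula: FV = P * e^(r*t)
Exponent: r*t = 0.0924 * 5 = 0.462
e^(0.462) = 1.587245
FV = $38,900.00 * 1.587245 = $61,743.84

$61,743.84


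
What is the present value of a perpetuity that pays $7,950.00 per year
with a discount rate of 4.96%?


Formula: PV = C / r
Substituting: PV = $7,950.00 / 0.0496
PV = $160,282.26

$160,282.26


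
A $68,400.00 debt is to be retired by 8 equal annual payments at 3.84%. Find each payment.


Formula: PMT = PV * r / (1 - (1+r)^(-n))
Denominator: 1 - (1 + 0.0384)^(-8) = 0.260254
Numerator: $68,400.00 * 0.0384 = 2626.56
PMT = 2626.56 / 0.260254 = $10,092.29

$10,092.29


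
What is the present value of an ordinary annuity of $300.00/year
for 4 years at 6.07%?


Formula: PV = PMT * (1 - (1+r)^(-n)) / r
Discount factor: (1 + 0.0607)^(-4) = 0.790005
Bracket: 1 - 0.790005 = 0.209995
PV = $300.00 * 0.209995 / 0.0607 = $1,037.87

$1,037.87


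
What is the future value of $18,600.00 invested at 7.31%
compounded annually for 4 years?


Formula: FV = P * (1 + r)^n
Substituting: FV = $18,600.00 * (1 + 0.0731)^4
Growth factor: (1.0731)^4 = 1.326053
FV = $18,600.00 * 1.326053 = $24,664.58

$24,664.58


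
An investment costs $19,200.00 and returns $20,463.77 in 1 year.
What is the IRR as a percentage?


Formula: IRR = C1/C0 - 1
Substituting: IRR = $20,463.77 / $19,200.00 - 1
Ratio: 1.065821 - 1 = 0.065821
IRR = 6.5821%

6.5821%


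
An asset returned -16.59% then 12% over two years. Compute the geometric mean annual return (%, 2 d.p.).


Formula: Geometric mean = ((1+r1)*(1+r2))^(1/2) - 1
Product: (1 + -0.1659) * (1 + 0.12) = 0.8341 * 1.12 = 0.934192
Square root: 0.934192^0.5 = 0.966536
Geometric mean = 0.966536 - 1 = -0.033464
As percentage: -3.35%

-3.35%


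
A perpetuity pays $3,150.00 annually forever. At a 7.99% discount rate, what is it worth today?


Formula: PV = C / r
Substituting: PV = $3,150.00 / 0.0799
PV = $39,424.28

$39,424.28


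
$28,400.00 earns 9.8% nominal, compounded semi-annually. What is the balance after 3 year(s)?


Formula: FV = P * (1 + r/m)^(m*t)
Period rate: r/m = 0.098 / 2 = 0.049
Total periods: m*t = 2 * 3 = 6
Growth factor: (1 + 0.049)^6 = 1.332456
FV = $28,400.00 * 1.332456 = $37,841.75

$37,841.75


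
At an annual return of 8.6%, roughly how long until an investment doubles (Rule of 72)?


Formula: Years ≈ 72 / r
Substituting: Years ≈ 72 / 8.6
Years ≈ 8.4

8.4 years


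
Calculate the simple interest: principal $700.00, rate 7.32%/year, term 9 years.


Formula: I = P * r * t
Substituting: I = $700.00 * 0.0732 * 9
Step: I = $700.00 * 0.6588
I = $461.16

$461.16


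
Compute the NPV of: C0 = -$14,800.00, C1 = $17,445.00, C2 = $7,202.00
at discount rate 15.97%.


Formula: NPV = C0 + C1/(1+r) + C2/(1+r)^2
Discount C1: $17,445.00 / (1 + 0.1597) = $15,042.68
Discount C2: $7,202.00 / (1 + 0.1597)^2 = $5,355.03
NPV = -$14,800.00 + $15,042.68 + $5,355.03 = $5,597.71

$5,597.71


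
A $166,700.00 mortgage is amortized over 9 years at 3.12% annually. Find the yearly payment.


Formula: PMT = PV * r / (1 - (1+r)^(-n))
Denominator: 1 - (1 + 0.0312)^(-9) = 0.241573
Numerator: $166,700.00 * 0.0312 = 5201.04
PMT = 5201.04 / 0.241573 = $21,529.90

$21,529.90


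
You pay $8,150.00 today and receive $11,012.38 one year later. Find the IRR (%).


Formula: IRR = C1/C0 - 1
Substituting: IRR = $11,012.38 / $8,150.00 - 1
Ratio: 1.351212 - 1 = 0.351212
IRR = 35.1212%

35.1212%


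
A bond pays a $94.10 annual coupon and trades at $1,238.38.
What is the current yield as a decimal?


Formula: Current yield = annual coupon / price
Substituting: CY = $94.10 / $1,238.38
CY = 0.075986

0.075986


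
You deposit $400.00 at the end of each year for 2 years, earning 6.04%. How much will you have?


Formula: FV = PMT * ((1+r)^n - 1) / r
Growth factor: (1 + 0.0604)^2 = 1.124448
Numerator: 1.124448 - 1 = 0.124448
FV = $400.00 * 0.124448 / 0.0604 = $824.16

$824.16


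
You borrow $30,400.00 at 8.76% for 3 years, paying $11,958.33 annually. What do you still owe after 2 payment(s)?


Formula: Balance = PV*(1+r)^k - PMT*((1+r)^k - 1)/r
Growth: (1 + 0.0876)^2 = 1.182874
Accumulated factor: ((1+r)^k - 1)/r = 2.0876
Balance = $30,400.00 * 1.182874 - $11,958.33 * 2.0876
Balance = $10,995.15

$10,995.15


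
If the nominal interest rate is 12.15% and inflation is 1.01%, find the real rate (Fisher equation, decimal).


Formula: (1 + r_real) = (1 + r_nom) / (1 + inflation)
Substituting: (1 + r_real) = 1.1215 / 1.0101
(1 + r_real) = 1.110286
r_real = 1.110286 - 1 = 0.110286

0.110286


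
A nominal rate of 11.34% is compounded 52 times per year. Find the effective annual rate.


Formula: EAR = (1 + r/m)^m - 1
Period rate: r/m = 0.1134 / 52 = 0.002181
Compounding: (1 + 0.002181)^52 = 1.119942
EAR = 1.119942 - 1 = 0.119942

0.119942


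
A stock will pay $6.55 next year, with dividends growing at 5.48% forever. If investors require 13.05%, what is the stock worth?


Formula: P = D1 / (r - g)
Spread: r - g = 0.1305 - 0.0548 = 0.0757
Substituting: P = $6.55 / 0.0757
P = $86.53

$86.53


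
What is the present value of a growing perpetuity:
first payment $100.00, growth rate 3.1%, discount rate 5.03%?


Formula: PV = C / (r - g)
Spread: r - g = 0.0503 - 0.031 = 0.0193
Substituting: PV = $100.00 / 0.0193
PV = $5,181.35

$5,181.35


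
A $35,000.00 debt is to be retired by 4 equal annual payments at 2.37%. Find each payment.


Formula: PMT = PV * r / (1 - (1+r)^(-n))
Denominator: 1 - (1 + 0.0237)^(-4) = 0.089439
Numerator: $35,000.00 * 0.0237 = 829.5
PMT = 829.5 / 0.089439 = $9,274.51

$9,274.51


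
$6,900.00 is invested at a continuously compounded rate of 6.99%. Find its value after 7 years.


Formula: FV = P * e^(r*t)
Exponent: r*t = 0.0699 * 7 = 0.4893
e^(0.4893) = 1.631174
FV = $6,900.00 * 1.631174 = $11,255.10

$11,255.10


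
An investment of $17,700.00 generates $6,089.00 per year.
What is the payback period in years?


Formula: Payback = investment / annual cash flow
Substituting: Payback = $17,700.00 / $6,089.00
Payback = 2.9069 years

2.9069 years


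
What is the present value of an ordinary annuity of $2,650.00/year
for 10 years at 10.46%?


Formula: PV = PMT * (1 - (1+r)^(-n)) / r
Discount factor: (1 + 0.1046)^(-10) = 0.369785
Bracket: 1 - 0.369785 = 0.630215
PV = $2,650.00 * 0.630215 / 0.1046 = $15,966.24

$15,966.24


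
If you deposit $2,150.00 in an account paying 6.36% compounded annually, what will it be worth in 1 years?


Formula: FV = P * (1 + r)^n
Substituting: FV = $2,150.00 * (1 + 0.0636)^1
Growth factor: (1.0636)^1 = 1.0636
FV = $2,150.00 * 1.0636 = $2,286.74

$2,286.74


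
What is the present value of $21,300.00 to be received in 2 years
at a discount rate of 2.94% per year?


Formula: PV = FV / (1 + r)^n
Substituting: PV = $21,300.00 / (1 + 0.0294)^2
Discount factor: (1.0294)^2 = 1.059664
PV = $21,300.00 / 1.059664 = $20,100.70

$20,100.70


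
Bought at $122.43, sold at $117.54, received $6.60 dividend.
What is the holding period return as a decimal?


Formula: HPR = (P1 - P0 + D) / P0
Gain: $117.54 - $122.43 + $6.60 = $1.71
HPR = $1.71 / $122.43 = 0.014

0.014


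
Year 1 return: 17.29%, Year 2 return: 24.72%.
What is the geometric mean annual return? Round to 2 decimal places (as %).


Formula: Geometric mean = ((1+r1)*(1+r2))^(1/2) - 1
Product: (1 + 0.1729) * (1 + 0.2472) = 1.1729 * 1.2472 = 1.462841
Square root: 1.462841^0.5 = 1.20948
Geometric mean = 1.20948 - 1 = 0.20948
As percentage: 20.95%

20.95%


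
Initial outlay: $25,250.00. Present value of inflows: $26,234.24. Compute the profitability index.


Formula: PI = PV(cash flows) / initial investment
Substituting: PI = $26,234.24 / $25,250.00
PI = 1.039

1.039


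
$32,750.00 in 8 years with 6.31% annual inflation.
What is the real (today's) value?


Formula: Real value = nominal / (1 + inflation)^years
Price level: (1 + 0.0631)^8 = 1.631522
Real value = $32,750.00 / 1.631522 = $20,073.28

$20,073.28


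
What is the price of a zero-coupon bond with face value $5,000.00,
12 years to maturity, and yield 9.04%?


Formula: Price = FV / (1 + r)^n
Substituting: Price = $5,000.00 / (1 + 0.0904)^12
Discount factor: (1.0904)^12 = 2.825076
Price = $5,000.00 / 2.825076 = $1,769.86

$1,769.86


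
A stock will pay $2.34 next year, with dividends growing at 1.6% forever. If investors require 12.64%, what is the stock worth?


Formula: P = D1 / (r - g)
Spread: r - g = 0.1264 - 0.016 = 0.1104
Substituting: P = $2.34 / 0.1104
P = $21.20

$21.20


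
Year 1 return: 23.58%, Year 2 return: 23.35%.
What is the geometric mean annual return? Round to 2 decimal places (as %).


Formula: Geometric mean = ((1+r1)*(1+r2))^(1/2) - 1
Product: (1 + 0.2358) * (1 + 0.2335) = 1.2358 * 1.2335 = 1.524359
Square root: 1.524359^0.5 = 1.234649
Geometric mean = 1.234649 - 1 = 0.234649
As percentage: 23.46%

23.46%


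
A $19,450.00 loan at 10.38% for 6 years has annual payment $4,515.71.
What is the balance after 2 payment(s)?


Formula: Balance = PV*(1+r)^k - PMT*((1+r)^k - 1)/r
Growth: (1 + 0.1038)^2 = 1.218374
Accumulated factor: ((1+r)^k - 1)/r = 2.1038
Balance = $19,450.00 * 1.218374 - $4,515.71 * 2.1038
Balance = $14,197.23

$14,197.23


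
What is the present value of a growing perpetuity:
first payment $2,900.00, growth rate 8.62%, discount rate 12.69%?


Formula: PV = C / (r - g)
Spread: r - g = 0.1269 - 0.0862 = 0.0407
Substituting: PV = $2,900.00 / 0.0407
PV = $71,253.07

$71,253.07


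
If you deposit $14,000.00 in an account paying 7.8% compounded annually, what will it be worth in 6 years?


Formula: FV = P * (1 + r)^n
Substituting: FV = $14,000.00 * (1 + 0.078)^6
Growth factor: (1.078)^6 = 1.569324
FV = $14,000.00 * 1.569324 = $21,970.53

$21,970.53


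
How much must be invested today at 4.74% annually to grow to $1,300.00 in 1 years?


Formula: PV = FV / (1 + r)^n
Substituting: PV = $1,300.00 / (1 + 0.0474)^1
Discount factor: (1.0474)^1 = 1.0474
PV = $1,300.00 / 1.0474 = $1,241.17

$1,241.17


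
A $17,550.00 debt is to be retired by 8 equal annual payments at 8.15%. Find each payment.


Formula: PMT = PV * r / (1 - (1+r)^(-n))
Denominator: 1 - (1 + 0.0815)^(-8) = 0.465697
Numerator: $17,550.00 * 0.0815 = 1430.325
PMT = 1430.325 / 0.465697 = $3,071.37

$3,071.37


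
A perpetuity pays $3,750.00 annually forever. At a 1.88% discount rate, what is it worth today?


Formula: PV = C / r
Substituting: PV = $3,750.00 / 0.0188
PV = $199,468.09

$199,468.09


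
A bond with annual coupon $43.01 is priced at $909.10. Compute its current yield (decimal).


Formula: Current yield = annual coupon / price
Substituting: CY = $43.01 / $909.10
CY = 0.047311

0.047311


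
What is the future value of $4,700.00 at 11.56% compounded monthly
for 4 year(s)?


Formula: FV = P * (1 + r/m)^(m*t)
Period rate: r/m = 0.1156 / 12 = 0.009633
Total periods: m*t = 12 * 4 = 48
Growth factor: (1 + 0.009633)^48 = 1.58437
FV = $4,700.00 * 1.58437 = $7,446.54

$7,446.54


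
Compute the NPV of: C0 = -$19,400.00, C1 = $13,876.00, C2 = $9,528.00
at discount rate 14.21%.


Formula: NPV = C0 + C1/(1+r) + C2/(1+r)^2
Discount C1: $13,876.00 / (1 + 0.1421) = $12,149.55
Discount C2: $9,528.00 / (1 + 0.1421)^2 = $7,304.55
NPV = -$19,400.00 + $12,149.55 + $7,304.55 = $54.10

$54.10


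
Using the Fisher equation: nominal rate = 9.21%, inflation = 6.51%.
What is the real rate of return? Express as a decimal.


Formula: (1 + r_real) = (1 + r_nom) / (1 + inflation)
Substituting: (1 + r_real) = 1.0921 / 1.0651
(1 + r_real) = 1.02535
r_real = 1.02535 - 1 = 0.02535

0.02535


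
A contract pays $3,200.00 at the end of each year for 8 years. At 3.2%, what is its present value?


Formula: PV = PMT * (1 - (1+r)^(-n)) / r
Discount factor: (1 + 0.032)^(-8) = 0.777253
Bracket: 1 - 0.777253 = 0.222747
PV = $3,200.00 * 0.222747 / 0.032 = $22,274.70

$22,274.70


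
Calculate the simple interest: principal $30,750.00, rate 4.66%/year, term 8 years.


Formula: I = P * r * t
Substituting: I = $30,750.00 * 0.0466 * 8
Step: I = $30,750.00 * 0.3728
I = $11,463.60

$11,463.60


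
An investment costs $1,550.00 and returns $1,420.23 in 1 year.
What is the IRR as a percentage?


Formula: IRR = C1/C0 - 1
Substituting: IRR = $1,420.23 / $1,550.00 - 1
Ratio: 0.916277 - 1 = -0.083723
IRR = -8.3723%

-8.3723%


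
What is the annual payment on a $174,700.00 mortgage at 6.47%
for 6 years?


Formula: PMT = PV * r / (1 - (1+r)^(-n))
Denominator: 1 - (1 + 0.0647)^(-6) = 0.313506
Numerator: $174,700.00 * 0.0647 = 11303.09
PMT = 11303.09 / 0.313506 = $36,053.77

$36,053.77


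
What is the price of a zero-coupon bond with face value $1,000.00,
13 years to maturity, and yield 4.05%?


Formula: Price = FV / (1 + r)^n
Substituting: Price = $1,000.00 / (1 + 0.0405)^13
Discount factor: (1.0405)^13 = 1.67551
Price = $1,000.00 / 1.67551 = $596.83

$596.83


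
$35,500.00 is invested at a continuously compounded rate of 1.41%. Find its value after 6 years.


Formula: FV = P * e^(r*t)
Exponent: r*t = 0.0141 * 6 = 0.0846
e^(0.0846) = 1.088282
FV = $35,500.00 * 1.088282 = $38,634.00

$38,634.00


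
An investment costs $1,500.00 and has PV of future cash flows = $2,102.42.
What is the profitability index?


Formula: PI = PV(cash flows) / initial investment
Substituting: PI = $2,102.42 / $1,500.00
PI = 1.4016

1.4016


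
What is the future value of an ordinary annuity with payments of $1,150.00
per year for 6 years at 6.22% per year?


Formula: FV = PMT * ((1+r)^n - 1) / r
Growth factor: (1 + 0.0622)^6 = 1.436276
Numerator: 1.436276 - 1 = 0.436276
FV = $1,150.00 * 0.436276 / 0.0622 = $8,066.19

$8,066.19


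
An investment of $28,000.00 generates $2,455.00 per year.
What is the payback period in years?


Formula: Payback = investment / annual cash flow
Substituting: Payback = $28,000.00 / $2,455.00
Payback = 11.4053 years

11.4053 years


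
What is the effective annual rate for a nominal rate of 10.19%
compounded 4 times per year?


Formula: EAR = (1 + r/m)^m - 1
Period rate: r/m = 0.1019 / 4 = 0.025475
Compounding: (1 + 0.025475)^4 = 1.10586
EAR = 1.10586 - 1 = 0.10586

0.10586


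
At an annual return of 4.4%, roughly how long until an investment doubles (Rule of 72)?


Formula: Years ≈ 72 / r
Substituting: Years ≈ 72 / 4.4
Years ≈ 16.4

16.4 years


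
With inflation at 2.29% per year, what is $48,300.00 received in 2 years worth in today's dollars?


Formula: Real value = nominal / (1 + inflation)^years
Price level: (1 + 0.0229)^2 = 1.046324
Real value = $48,300.00 / 1.046324 = $46,161.59

$46,161.59


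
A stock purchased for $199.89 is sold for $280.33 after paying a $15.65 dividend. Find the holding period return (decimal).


Formula: HPR = (P1 - P0 + D) / P0
Gain: $280.33 - $199.89 + $15.65 = $96.09
HPR = $96.09 / $199.89 = 0.4807

0.4807


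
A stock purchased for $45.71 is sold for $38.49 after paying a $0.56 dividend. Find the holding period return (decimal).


Formula: HPR = (P1 - P0 + D) / P0
Gain: $38.49 - $45.71 + $0.56 = -$6.66
HPR = -$6.66 / $45.71 = -0.1457

-0.1457


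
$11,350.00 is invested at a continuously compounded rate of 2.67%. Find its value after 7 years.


Formula: FV = P * e^(r*t)
Exponent: r*t = 0.0267 * 7 = 0.1869
e^(0.1869) = 1.205507
FV = $11,350.00 * 1.205507 = $13,682.50

$13,682.50


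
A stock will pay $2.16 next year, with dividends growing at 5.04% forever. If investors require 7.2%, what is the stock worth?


Formula: P = D1 / (r - g)
Spread: r - g = 0.072 - 0.0504 = 0.0216
Substituting: P = $2.16 / 0.0216
P = $100.00

$100.00


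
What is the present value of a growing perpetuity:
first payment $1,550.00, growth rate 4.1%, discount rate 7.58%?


Formula: PV = C / (r - g)
Spread: r - g = 0.0758 - 0.041 = 0.0348
Substituting: PV = $1,550.00 / 0.0348
PV = $44,540.23

$44,540.23


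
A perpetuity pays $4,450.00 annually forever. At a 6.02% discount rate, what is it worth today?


Formula: PV = C / r
Substituting: PV = $4,450.00 / 0.0602
PV = $73,920.27

$73,920.27


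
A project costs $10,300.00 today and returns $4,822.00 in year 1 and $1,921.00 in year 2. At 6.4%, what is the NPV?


Formula: NPV = C0 + C1/(1+r) + C2/(1+r)^2
Discount C1: $4,822.00 / (1 + 0.064) = $4,531.95
Discount C2: $1,921.00 / (1 + 0.064)^2 = $1,696.85
NPV = -$10,300.00 + $4,531.95 + $1,696.85 = -$4,071.19

-$4,071.19


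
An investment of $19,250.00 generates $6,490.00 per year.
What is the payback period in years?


Formula: Payback = investment / annual cash flow
Substituting: Payback = $19,250.00 / $6,490.00
Payback = 2.9661 years

2.9661 years


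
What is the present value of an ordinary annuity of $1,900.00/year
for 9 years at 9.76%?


Formula: PV = PMT * (1 - (1+r)^(-n)) / r
Discount factor: (1 + 0.0976)^(-9) = 0.432517
Bracket: 1 - 0.432517 = 0.567483
PV = $1,900.00 * 0.567483 / 0.0976 = $11,047.31

$11,047.31


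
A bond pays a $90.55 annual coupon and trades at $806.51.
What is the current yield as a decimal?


Formula: Current yield = annual coupon / price
Substituting: CY = $90.55 / $806.51
CY = 0.112274

0.112274


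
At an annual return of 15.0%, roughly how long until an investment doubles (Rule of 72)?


Formula: Years ≈ 72 / r
Substituting: Years ≈ 72 / 15.0
Years ≈ 4.8

4.8 years


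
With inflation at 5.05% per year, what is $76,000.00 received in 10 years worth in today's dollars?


Formula: Real value = nominal / (1 + inflation)^years
Price level: (1 + 0.0505)^10 = 1.636668
Real value = $76,000.00 / 1.636668 = $46,435.81

$46,435.81


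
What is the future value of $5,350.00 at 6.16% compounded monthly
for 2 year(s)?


Formula: FV = P * (1 + r/m)^(m*t)
Period rate: r/m = 0.0616 / 12 = 0.005133
Total periods: m*t = 12 * 2 = 24
Growth factor: (1 + 0.005133)^24 = 1.130754
FV = $5,350.00 * 1.130754 = $6,049.54

$6,049.54


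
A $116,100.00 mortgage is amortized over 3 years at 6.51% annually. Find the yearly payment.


Formula: PMT = PV * r / (1 - (1+r)^(-n))
Denominator: 1 - (1 + 0.0651)^(-3) = 0.172384
Numerator: $116,100.00 * 0.0651 = 7558.11
PMT = 7558.11 / 0.172384 = $43,844.60

$43,844.60


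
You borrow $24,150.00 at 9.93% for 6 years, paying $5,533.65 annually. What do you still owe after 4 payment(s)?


Formula: Balance = PV*(1+r)^k - PMT*((1+r)^k - 1)/r
Growth: (1 + 0.0993)^4 = 1.460377
Accumulated factor: ((1+r)^k - 1)/r = 4.636221
Balance = $24,150.00 * 1.460377 - $5,533.65 * 4.636221
Balance = $9,612.87

$9,612.87


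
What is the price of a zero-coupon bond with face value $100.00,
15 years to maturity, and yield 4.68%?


Formula: Price = FV / (1 + r)^n
Substituting: Price = $100.00 / (1 + 0.0468)^15
Discount factor: (1.0468)^15 = 1.985892
Price = $100.00 / 1.985892 = $50.36

$50.36


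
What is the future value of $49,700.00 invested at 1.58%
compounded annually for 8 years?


Formula: FV = P * (1 + r)^n
Substituting: FV = $49,700.00 * (1 + 0.0158)^8
Growth factor: (1.0158)^8 = 1.133615
FV = $49,700.00 * 1.133615 = $56,340.68

$56,340.68


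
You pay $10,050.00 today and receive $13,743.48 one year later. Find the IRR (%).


Formula: IRR = C1/C0 - 1
Substituting: IRR = $13,743.48 / $10,050.00 - 1
Ratio: 1.36751 - 1 = 0.36751
IRR = 36.751%

36.751%


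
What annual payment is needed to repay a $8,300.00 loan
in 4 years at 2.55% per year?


Formula: PMT = PV * r / (1 - (1+r)^(-n))
Denominator: 1 - (1 + 0.0255)^(-4) = 0.095815
Numerator: $8,300.00 * 0.0255 = 211.65
PMT = 211.65 / 0.095815 = $2,208.95

$2,208.95


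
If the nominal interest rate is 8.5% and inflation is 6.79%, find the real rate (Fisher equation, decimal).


Formula: (1 + r_real) = (1 + r_nom) / (1 + inflation)
Substituting: (1 + r_real) = 1.085 / 1.0679
(1 + r_real) = 1.016013
r_real = 1.016013 - 1 = 0.016013

0.016013


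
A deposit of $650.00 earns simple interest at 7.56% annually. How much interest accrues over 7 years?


Formula: I = P * r * t
Substituting: I = $650.00 * 0.0756 * 7
Step: I = $650.00 * 0.5292
I = $343.98

$343.98


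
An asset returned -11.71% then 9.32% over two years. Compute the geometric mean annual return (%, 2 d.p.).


Formula: Geometric mean = ((1+r1)*(1+r2))^(1/2) - 1
Product: (1 + -0.1171) * (1 + 0.0932) = 0.8829 * 1.0932 = 0.965186
Square root: 0.965186^0.5 = 0.982439
Geometric mean = 0.982439 - 1 = -0.017561
As percentage: -1.76%

-1.76%


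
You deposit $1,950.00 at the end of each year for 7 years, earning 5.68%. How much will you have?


Formula: FV = PMT * ((1+r)^n - 1) / r
Growth factor: (1 + 0.0568)^7 = 1.472142
Numerator: 1.472142 - 1 = 0.472142
FV = $1,950.00 * 0.472142 / 0.0568 = $16,209.09

$16,209.09


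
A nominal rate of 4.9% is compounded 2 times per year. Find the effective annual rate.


Formula: EAR = (1 + r/m)^m - 1
Period rate: r/m = 0.049 / 2 = 0.0245
Compounding: (1 + 0.0245)^2 = 1.0496
EAR = 1.0496 - 1 = 0.0496

0.0496


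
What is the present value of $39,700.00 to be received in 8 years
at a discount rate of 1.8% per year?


Formula: PV = FV / (1 + r)^n
Substituting: PV = $39,700.00 / (1 + 0.018)^8
Discount factor: (1.018)^8 = 1.153406
PV = $39,700.00 / 1.153406 = $34,419.80

$34,419.80


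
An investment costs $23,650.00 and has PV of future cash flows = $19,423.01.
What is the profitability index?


Formula: PI = PV(cash flows) / initial investment
Substituting: PI = $19,423.01 / $23,650.00
PI = 0.8213

0.8213


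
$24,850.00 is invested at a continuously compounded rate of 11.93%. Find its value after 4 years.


Formula: FV = P * e^(r*t)
Exponent: r*t = 0.1193 * 4 = 0.4772
e^(0.4772) = 1.611556
FV = $24,850.00 * 1.611556 = $40,047.16

$40,047.16


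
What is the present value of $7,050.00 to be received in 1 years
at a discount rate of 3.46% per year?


Formula: PV = FV / (1 + r)^n
Substituting: PV = $7,050.00 / (1 + 0.0346)^1
Discount factor: (1.0346)^1 = 1.0346
PV = $7,050.00 / 1.0346 = $6,814.23

$6,814.23


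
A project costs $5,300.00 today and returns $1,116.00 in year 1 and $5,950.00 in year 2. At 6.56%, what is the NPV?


Formula: NPV = C0 + C1/(1+r) + C2/(1+r)^2
Discount C1: $1,116.00 / (1 + 0.0656) = $1,047.30
Discount C2: $5,950.00 / (1 + 0.0656)^2 = $5,239.97
NPV = -$5,300.00 + $1,047.30 + $5,239.97 = $987.26

$987.26


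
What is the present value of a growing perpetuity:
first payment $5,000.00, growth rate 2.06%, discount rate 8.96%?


Formula: PV = C / (r - g)
Spread: r - g = 0.0896 - 0.0206 = 0.069
Substituting: PV = $5,000.00 / 0.069
PV = $72,463.77

$72,463.77


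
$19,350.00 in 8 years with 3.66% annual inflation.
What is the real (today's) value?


Formula: Real value = nominal / (1 + inflation)^years
Price level: (1 + 0.0366)^8 = 1.333183
Real value = $19,350.00 / 1.333183 = $14,514.14

$14,514.14


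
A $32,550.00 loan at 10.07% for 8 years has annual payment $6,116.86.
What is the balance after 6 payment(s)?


Formula: Balance = PV*(1+r)^k - PMT*((1+r)^k - 1)/r
Growth: (1 + 0.1007)^6 = 1.778336
Accumulated factor: ((1+r)^k - 1)/r = 7.729254
Balance = $32,550.00 * 1.778336 - $6,116.86 * 7.729254
Balance = $10,606.07

$10,606.07


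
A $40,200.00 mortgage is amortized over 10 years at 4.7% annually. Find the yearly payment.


Formula: PMT = PV * r / (1 - (1+r)^(-n))
Denominator: 1 - (1 + 0.047)^(-10) = 0.368268
Numerator: $40,200.00 * 0.047 = 1889.4
PMT = 1889.4 / 0.368268 = $5,130.51

$5,130.51


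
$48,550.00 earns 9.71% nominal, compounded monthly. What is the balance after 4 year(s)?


Formula: FV = P * (1 + r/m)^(m*t)
Period rate: r/m = 0.0971 / 12 = 0.008092
Total periods: m*t = 12 * 4 = 48
Growth factor: (1 + 0.008092)^48 = 1.472317
FV = $48,550.00 * 1.472317 = $71,480.97

$71,480.97


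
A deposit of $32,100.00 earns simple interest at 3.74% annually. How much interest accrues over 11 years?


Formula: I = P * r * t
Substituting: I = $32,100.00 * 0.0374 * 11
Step: I = $32,100.00 * 0.4114
I = $13,205.94

$13,205.94


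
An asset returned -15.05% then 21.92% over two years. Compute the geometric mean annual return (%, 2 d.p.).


Formula: Geometric mean = ((1+r1)*(1+r2))^(1/2) - 1
Product: (1 + -0.1505) * (1 + 0.2192) = 0.8495 * 1.2192 = 1.03571
Square root: 1.03571^0.5 = 1.017699
Geometric mean = 1.017699 - 1 = 0.017699
As percentage: 1.77%

1.77%


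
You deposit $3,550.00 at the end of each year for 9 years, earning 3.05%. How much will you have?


Formula: FV = PMT * ((1+r)^n - 1) / r
Growth factor: (1 + 0.0305)^9 = 1.310485
Numerator: 1.310485 - 1 = 0.310485
FV = $3,550.00 * 0.310485 / 0.0305 = $36,138.39

$36,138.39


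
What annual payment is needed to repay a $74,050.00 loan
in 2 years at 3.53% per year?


Formula: PMT = PV * r / (1 - (1+r)^(-n))
Denominator: 1 - (1 + 0.0353)^(-2) = 0.06703
Numerator: $74,050.00 * 0.0353 = 2613.965
PMT = 2613.965 / 0.06703 = $38,996.81

$38,996.81


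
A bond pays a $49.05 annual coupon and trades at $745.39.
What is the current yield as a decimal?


Formula: Current yield = annual coupon / price
Substituting: CY = $49.05 / $745.39
CY = 0.065804

0.065804


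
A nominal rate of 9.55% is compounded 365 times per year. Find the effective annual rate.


Formula: EAR = (1 + r/m)^m - 1
Period rate: r/m = 0.0955 / 365 = 0.000262
Compounding: (1 + 0.000262)^365 = 1.100195
EAR = 1.100195 - 1 = 0.100195

0.100195


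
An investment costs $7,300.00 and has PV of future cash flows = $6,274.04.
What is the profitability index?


Formula: PI = PV(cash flows) / initial investment
Substituting: PI = $6,274.04 / $7,300.00
PI = 0.8595

0.8595


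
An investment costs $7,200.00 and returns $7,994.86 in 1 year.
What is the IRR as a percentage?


Formula: IRR = C1/C0 - 1
Substituting: IRR = $7,994.86 / $7,200.00 - 1
Ratio: 1.110397 - 1 = 0.110397
IRR = 11.0397%

11.0397%


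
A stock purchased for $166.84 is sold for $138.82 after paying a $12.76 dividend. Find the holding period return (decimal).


Formula: HPR = (P1 - P0 + D) / P0
Gain: $138.82 - $166.84 + $12.76 = -$15.26
HPR = -$15.26 / $166.84 = -0.0915

-0.0915


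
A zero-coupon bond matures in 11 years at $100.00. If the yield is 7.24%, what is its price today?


Formula: Price = FV / (1 + r)^n
Substituting: Price = $100.00 / (1 + 0.0724)^11
Discount factor: (1.0724)^11 = 2.157371
Price = $100.00 / 2.157371 = $46.35

$46.35


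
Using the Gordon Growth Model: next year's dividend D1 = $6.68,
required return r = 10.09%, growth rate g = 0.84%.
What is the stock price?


Formula: P = D1 / (r - g)
Spread: r - g = 0.1009 - 0.0084 = 0.0925
Substituting: P = $6.68 / 0.0925
P = $72.22

$72.22


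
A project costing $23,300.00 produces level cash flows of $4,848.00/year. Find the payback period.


Formula: Payback = investment / annual cash flow
Substituting: Payback = $23,300.00 / $4,848.00
Payback = 4.8061 years

4.8061 years


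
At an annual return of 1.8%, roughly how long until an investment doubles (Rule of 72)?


Formula: Years ≈ 72 / r
Substituting: Years ≈ 72 / 1.8
Years ≈ 40.0

40.0 years


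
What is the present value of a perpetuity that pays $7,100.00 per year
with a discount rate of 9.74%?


Formula: PV = C / r
Substituting: PV = $7,100.00 / 0.0974
PV = $72,895.28

$72,895.28


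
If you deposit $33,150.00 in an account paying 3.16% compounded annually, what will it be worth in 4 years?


Formula: FV = P * (1 + r)^n
Substituting: FV = $33,150.00 * (1 + 0.0316)^4
Growth factor: (1.0316)^4 = 1.132519
FV = $33,150.00 * 1.132519 = $37,542.99

$37,542.99


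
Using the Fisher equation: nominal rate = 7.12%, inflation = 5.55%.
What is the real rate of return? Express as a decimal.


Formula: (1 + r_real) = (1 + r_nom) / (1 + inflation)
Substituting: (1 + r_real) = 1.0712 / 1.0555
(1 + r_real) = 1.014874
r_real = 1.014874 - 1 = 0.014874

0.014874


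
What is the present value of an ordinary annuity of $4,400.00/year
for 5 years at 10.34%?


Formula: PV = PMT * (1 - (1+r)^(-n)) / r
Discount factor: (1 + 0.1034)^(-5) = 0.611414
Bracket: 1 - 0.611414 = 0.388586
PV = $4,400.00 * 0.388586 / 0.1034 = $16,535.59

$16,535.59


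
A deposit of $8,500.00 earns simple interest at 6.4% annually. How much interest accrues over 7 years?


Formula: I = P * r * t
Substituting: I = $8,500.00 * 0.064 * 7
Step: I = $8,500.00 * 0.448
I = $3,808.00

$3,808.00


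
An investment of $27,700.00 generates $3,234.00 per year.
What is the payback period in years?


Formula: Payback = investment / annual cash flow
Substituting: Payback = $27,700.00 / $3,234.00
Payback = 8.5652 years

8.5652 years


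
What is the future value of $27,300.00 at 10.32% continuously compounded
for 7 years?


Formula: FV = P * e^(r*t)
Exponent: r*t = 0.1032 * 7 = 0.7224
e^(0.7224) = 2.05937
FV = $27,300.00 * 2.05937 = $56,220.79

$56,220.79


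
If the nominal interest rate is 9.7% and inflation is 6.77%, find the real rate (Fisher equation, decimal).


Formula: (1 + r_real) = (1 + r_nom) / (1 + inflation)
Substituting: (1 + r_real) = 1.097 / 1.0677
(1 + r_real) = 1.027442
r_real = 1.027442 - 1 = 0.027442

0.027442


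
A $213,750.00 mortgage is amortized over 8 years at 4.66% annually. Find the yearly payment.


Formula: PMT = PV * r / (1 - (1+r)^(-n))
Denominator: 1 - (1 + 0.0466)^(-8) = 0.305369
Numerator: $213,750.00 * 0.0466 = 9960.75
PMT = 9960.75 / 0.305369 = $32,618.73

$32,618.73


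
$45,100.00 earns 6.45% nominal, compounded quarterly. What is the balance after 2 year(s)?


Formula: FV = P * (1 + r/m)^(m*t)
Period rate: r/m = 0.0645 / 4 = 0.016125
Total periods: m*t = 4 * 2 = 8
Growth factor: (1 + 0.016125)^8 = 1.13652
FV = $45,100.00 * 1.13652 = $51,257.05

$51,257.05


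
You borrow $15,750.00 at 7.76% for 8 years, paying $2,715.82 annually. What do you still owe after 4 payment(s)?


Formula: Balance = PV*(1+r)^k - PMT*((1+r)^k - 1)/r
Growth: (1 + 0.0776)^4 = 1.348436
Accumulated factor: ((1+r)^k - 1)/r = 4.490154
Balance = $15,750.00 * 1.348436 - $2,715.82 * 4.490154
Balance = $9,043.42

$9,043.42


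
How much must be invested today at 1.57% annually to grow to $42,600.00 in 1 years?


Formula: PV = FV / (1 + r)^n
Substituting: PV = $42,600.00 / (1 + 0.0157)^1
Discount factor: (1.0157)^1 = 1.0157
PV = $42,600.00 / 1.0157 = $41,941.52

$41,941.52


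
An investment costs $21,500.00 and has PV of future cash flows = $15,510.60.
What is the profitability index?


Formula: PI = PV(cash flows) / initial investment
Substituting: PI = $15,510.60 / $21,500.00
PI = 0.7214

0.7214


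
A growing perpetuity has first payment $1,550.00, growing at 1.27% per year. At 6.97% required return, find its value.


Formula: PV = C / (r - g)
Spread: r - g = 0.0697 - 0.0127 = 0.057
Substituting: PV = $1,550.00 / 0.057
PV = $27,192.98

$27,192.98


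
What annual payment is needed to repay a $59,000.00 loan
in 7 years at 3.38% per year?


Formula: PMT = PV * r / (1 - (1+r)^(-n))
Denominator: 1 - (1 + 0.0338)^(-7) = 0.2076
Numerator: $59,000.00 * 0.0338 = 1994.2
PMT = 1994.2 / 0.2076 = $9,605.96

$9,605.96


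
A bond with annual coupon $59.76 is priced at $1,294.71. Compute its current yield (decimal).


Formula: Current yield = annual coupon / price
Substituting: CY = $59.76 / $1,294.71
CY = 0.046157

0.046157


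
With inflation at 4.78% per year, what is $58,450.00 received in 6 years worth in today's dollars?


Formula: Real value = nominal / (1 + inflation)^years
Price level: (1 + 0.0478)^6 = 1.323337
Real value = $58,450.00 / 1.323337 = $44,168.65

$44,168.65


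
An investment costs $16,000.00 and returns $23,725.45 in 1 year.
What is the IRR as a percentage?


Formula: IRR = C1/C0 - 1
Substituting: IRR = $23,725.45 / $16,000.00 - 1
Ratio: 1.482841 - 1 = 0.482841
IRR = 48.2841%

48.2841%


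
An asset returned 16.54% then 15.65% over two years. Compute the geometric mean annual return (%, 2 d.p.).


Formula: Geometric mean = ((1+r1)*(1+r2))^(1/2) - 1
Product: (1 + 0.1654) * (1 + 0.1565) = 1.1654 * 1.1565 = 1.347785
Square root: 1.347785^0.5 = 1.160941
Geometric mean = 1.160941 - 1 = 0.160941
As percentage: 16.09%

16.09%


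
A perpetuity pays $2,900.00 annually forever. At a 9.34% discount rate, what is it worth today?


Formula: PV = C / r
Substituting: PV = $2,900.00 / 0.0934
PV = $31,049.25

$31,049.25


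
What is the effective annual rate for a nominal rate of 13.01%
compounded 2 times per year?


Formula: EAR = (1 + r/m)^m - 1
Period rate: r/m = 0.1301 / 2 = 0.06505
Compounding: (1 + 0.06505)^2 = 1.134332
EAR = 1.134332 - 1 = 0.134332

0.134332


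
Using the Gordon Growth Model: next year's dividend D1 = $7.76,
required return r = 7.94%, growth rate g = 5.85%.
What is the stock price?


Formula: P = D1 / (r - g)
Spread: r - g = 0.0794 - 0.0585 = 0.0209
Substituting: P = $7.76 / 0.0209
P = $371.29

$371.29


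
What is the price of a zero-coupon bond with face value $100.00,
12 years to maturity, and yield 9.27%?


Formula: Price = FV / (1 + r)^n
Substituting: Price = $100.00 / (1 + 0.0927)^12
Discount factor: (1.0927)^12 = 2.897419
Price = $100.00 / 2.897419 = $34.51

$34.51


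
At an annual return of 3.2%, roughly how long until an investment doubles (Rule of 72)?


Formula: Years ≈ 72 / r
Substituting: Years ≈ 72 / 3.2
Years ≈ 22.5

22.5 years


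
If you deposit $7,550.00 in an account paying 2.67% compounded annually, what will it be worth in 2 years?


Formula: FV = P * (1 + r)^n
Substituting: FV = $7,550.00 * (1 + 0.0267)^2
Growth factor: (1.0267)^2 = 1.054113
FV = $7,550.00 * 1.054113 = $7,958.55

$7,958.55


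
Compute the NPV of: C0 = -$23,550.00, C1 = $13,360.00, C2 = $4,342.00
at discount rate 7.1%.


Formula: NPV = C0 + C1/(1+r) + C2/(1+r)^2
Discount C1: $13,360.00 / (1 + 0.071) = $12,474.32
Discount C2: $4,342.00 / (1 + 0.071)^2 = $3,785.39
NPV = -$23,550.00 + $12,474.32 + $3,785.39 = -$7,290.28

-$7,290.28


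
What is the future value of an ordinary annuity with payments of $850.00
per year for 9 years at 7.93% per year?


Formula: FV = PMT * ((1+r)^n - 1) / r
Growth factor: (1 + 0.0793)^9 = 1.987374
Numerator: 1.987374 - 1 = 0.987374
FV = $850.00 * 0.987374 / 0.0793 = $10,583.45

$10,583.45


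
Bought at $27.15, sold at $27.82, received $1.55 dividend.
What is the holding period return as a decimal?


Formula: HPR = (P1 - P0 + D) / P0
Gain: $27.82 - $27.15 + $1.55 = $2.22
HPR = $2.22 / $27.15 = 0.0818

0.0818


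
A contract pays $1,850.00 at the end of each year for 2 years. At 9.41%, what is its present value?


Formula: PV = PMT * (1 - (1+r)^(-n)) / r
Discount factor: (1 + 0.0941)^(-2) = 0.835384
Bracket: 1 - 0.835384 = 0.164616
PV = $1,850.00 * 0.164616 / 0.0941 = $3,236.35

$3,236.35


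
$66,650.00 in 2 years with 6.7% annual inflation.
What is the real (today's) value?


Formula: Real value = nominal / (1 + inflation)^years
Price level: (1 + 0.067)^2 = 1.138489
Real value = $66,650.00 / 1.138489 = $58,542.51

$58,542.51


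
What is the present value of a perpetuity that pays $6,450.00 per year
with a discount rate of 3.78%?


Formula: PV = C / r
Substituting: PV = $6,450.00 / 0.0378
PV = $170,634.92

$170,634.92


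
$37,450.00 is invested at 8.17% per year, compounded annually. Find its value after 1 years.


Formula: FV = P * (1 + r)^n
Substituting: FV = $37,450.00 * (1 + 0.0817)^1
Growth factor: (1.0817)^1 = 1.0817
FV = $37,450.00 * 1.0817 = $40,509.67

$40,509.67


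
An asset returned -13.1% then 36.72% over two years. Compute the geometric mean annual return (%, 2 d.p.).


Formula: Geometric mean = ((1+r1)*(1+r2))^(1/2) - 1
Product: (1 + -0.131) * (1 + 0.3672) = 0.869 * 1.3672 = 1.188097
Square root: 1.188097^0.5 = 1.089999
Geometric mean = 1.089999 - 1 = 0.089999
As percentage: 9.00%

9.00%


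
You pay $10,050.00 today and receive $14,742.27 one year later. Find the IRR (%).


Formula: IRR = C1/C0 - 1
Substituting: IRR = $14,742.27 / $10,050.00 - 1
Ratio: 1.466893 - 1 = 0.466893
IRR = 46.6893%

46.6893%


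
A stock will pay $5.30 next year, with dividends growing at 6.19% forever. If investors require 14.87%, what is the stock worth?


Formula: P = D1 / (r - g)
Spread: r - g = 0.1487 - 0.0619 = 0.0868
Substituting: P = $5.30 / 0.0868
P = $61.06

$61.06


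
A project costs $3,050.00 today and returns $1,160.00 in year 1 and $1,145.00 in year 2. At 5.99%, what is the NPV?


Formula: NPV = C0 + C1/(1+r) + C2/(1+r)^2
Discount C1: $1,160.00 / (1 + 0.0599) = $1,094.44
Discount C2: $1,145.00 / (1 + 0.0599)^2 = $1,019.24
NPV = -$3,050.00 + $1,094.44 + $1,019.24 = -$936.32

-$936.32


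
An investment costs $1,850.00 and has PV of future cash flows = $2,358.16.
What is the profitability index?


Formula: PI = PV(cash flows) / initial investment
Substituting: PI = $2,358.16 / $1,850.00
PI = 1.2747

1.2747


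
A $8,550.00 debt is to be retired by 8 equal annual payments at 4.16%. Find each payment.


Formula: PMT = PV * r / (1 - (1+r)^(-n))
Denominator: 1 - (1 + 0.0416)^(-8) = 0.278241
Numerator: $8,550.00 * 0.0416 = 355.68
PMT = 355.68 / 0.278241 = $1,278.32

$1,278.32


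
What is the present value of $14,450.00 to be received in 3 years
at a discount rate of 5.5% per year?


Formula: PV = FV / (1 + r)^n
Substituting: PV = $14,450.00 / (1 + 0.055)^3
Discount factor: (1.055)^3 = 1.174241
PV = $14,450.00 / 1.174241 = $12,305.82

$12,305.82


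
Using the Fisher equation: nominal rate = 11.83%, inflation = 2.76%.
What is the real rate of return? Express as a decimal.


Formula: (1 + r_real) = (1 + r_nom) / (1 + inflation)
Substituting: (1 + r_real) = 1.1183 / 1.0276
(1 + r_real) = 1.088264
r_real = 1.088264 - 1 = 0.088264

0.088264
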